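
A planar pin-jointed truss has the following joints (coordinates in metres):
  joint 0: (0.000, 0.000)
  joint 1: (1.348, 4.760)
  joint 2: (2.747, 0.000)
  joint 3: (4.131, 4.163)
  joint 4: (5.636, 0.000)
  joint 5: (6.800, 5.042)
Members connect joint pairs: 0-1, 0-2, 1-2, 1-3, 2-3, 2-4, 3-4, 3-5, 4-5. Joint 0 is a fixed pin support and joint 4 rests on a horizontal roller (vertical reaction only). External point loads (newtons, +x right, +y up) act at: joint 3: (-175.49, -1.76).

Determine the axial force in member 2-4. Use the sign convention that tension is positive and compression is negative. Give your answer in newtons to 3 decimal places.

N=6 nodes, M=9 members, R=3 reactions → 2N=12, M+R=12
member 0 (0-1): L=4.9472, (cx,cy)=(0.2725,0.9622)
member 1 (0-2): L=2.7470, (cx,cy)=(1.0000,0.0000)
member 2 (1-2): L=4.9613, (cx,cy)=(0.2820,-0.9594)
member 3 (1-3): L=2.8463, (cx,cy)=(0.9778,-0.2097)
member 4 (2-3): L=4.3870, (cx,cy)=(0.3155,0.9489)
member 5 (2-4): L=2.8890, (cx,cy)=(1.0000,0.0000)
member 6 (3-4): L=4.4267, (cx,cy)=(0.3400,-0.9404)
member 7 (3-5): L=2.8100, (cx,cy)=(0.9498,0.3128)
member 8 (4-5): L=5.1746, (cx,cy)=(0.2249,0.9744)
solve A·x = −loads:
  F[0-1] = -135.2108 N (compression)
  F[0-2] = -138.6481 N (compression)
  F[1-2] = +153.5134 N (tension)
  F[1-3] = -81.9527 N (compression)
  F[2-3] = -155.2099 N (compression)
  F[2-4] = -46.3953 N (compression)
  F[3-4] = +136.4636 N (tension)
  F[3-5] = +0.0000 N (tension)
  F[4-5] = -0.0000 N (compression)
  Rx@0 = +175.4900 N
  Ry@0 = +130.0947 N
  Ry@4 = -128.3347 N

-46.395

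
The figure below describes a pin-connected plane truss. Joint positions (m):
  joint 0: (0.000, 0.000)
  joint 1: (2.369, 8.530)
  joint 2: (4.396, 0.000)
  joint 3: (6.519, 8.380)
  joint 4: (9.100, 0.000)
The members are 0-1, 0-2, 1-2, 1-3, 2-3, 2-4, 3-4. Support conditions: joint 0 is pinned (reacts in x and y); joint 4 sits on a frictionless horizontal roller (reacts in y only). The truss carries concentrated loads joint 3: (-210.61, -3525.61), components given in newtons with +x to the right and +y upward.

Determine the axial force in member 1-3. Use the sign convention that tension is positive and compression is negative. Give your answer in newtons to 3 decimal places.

N=5 nodes, M=7 members, R=3 reactions → 2N=10, M+R=10
member 0 (0-1): L=8.8529, (cx,cy)=(0.2676,0.9635)
member 1 (0-2): L=4.3960, (cx,cy)=(1.0000,0.0000)
member 2 (1-2): L=8.7675, (cx,cy)=(0.2312,-0.9729)
member 3 (1-3): L=4.1527, (cx,cy)=(0.9993,-0.0361)
member 4 (2-3): L=8.6447, (cx,cy)=(0.2456,0.9694)
member 5 (2-4): L=4.7040, (cx,cy)=(1.0000,0.0000)
member 6 (3-4): L=8.7685, (cx,cy)=(0.2944,-0.9557)
solve A·x = −loads:
  F[0-1] = -1239.0909 N (compression)
  F[0-2] = +120.9673 N (tension)
  F[1-2] = +1250.2052 N (tension)
  F[1-3] = -621.0224 N (compression)
  F[2-3] = -1254.7606 N (compression)
  F[2-4] = +718.1548 N (tension)
  F[3-4] = -2439.7965 N (compression)
  Rx@0 = +210.6100 N
  Ry@0 = +1193.9023 N
  Ry@4 = +2331.7077 N

-621.022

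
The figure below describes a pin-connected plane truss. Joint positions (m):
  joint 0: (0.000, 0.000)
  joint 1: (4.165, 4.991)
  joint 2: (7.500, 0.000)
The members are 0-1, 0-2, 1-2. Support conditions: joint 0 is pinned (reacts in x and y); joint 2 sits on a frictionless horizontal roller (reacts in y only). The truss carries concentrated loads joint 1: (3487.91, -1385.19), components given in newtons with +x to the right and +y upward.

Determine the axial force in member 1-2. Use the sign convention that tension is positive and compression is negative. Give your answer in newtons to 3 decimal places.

N=3 nodes, M=3 members, R=3 reactions → 2N=6, M+R=6
member 0 (0-1): L=6.5006, (cx,cy)=(0.6407,0.7678)
member 1 (0-2): L=7.5000, (cx,cy)=(1.0000,0.0000)
member 2 (1-2): L=6.0027, (cx,cy)=(0.5556,-0.8315)
solve A·x = −loads:
  F[0-1] = +2220.8712 N (tension)
  F[0-2] = +2064.9671 N (tension)
  F[1-2] = -3716.7497 N (compression)
  Rx@0 = -3487.9100 N
  Ry@0 = -1705.1400 N
  Ry@2 = +3090.3300 N

-3716.750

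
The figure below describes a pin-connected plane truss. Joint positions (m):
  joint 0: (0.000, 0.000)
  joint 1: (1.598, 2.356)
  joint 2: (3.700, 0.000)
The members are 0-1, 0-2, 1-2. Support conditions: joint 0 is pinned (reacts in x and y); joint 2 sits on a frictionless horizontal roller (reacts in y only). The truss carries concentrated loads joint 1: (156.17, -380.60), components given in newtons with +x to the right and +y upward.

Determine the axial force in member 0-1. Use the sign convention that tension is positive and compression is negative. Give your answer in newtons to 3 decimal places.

N=3 nodes, M=3 members, R=3 reactions → 2N=6, M+R=6
member 0 (0-1): L=2.8468, (cx,cy)=(0.5613,0.8276)
member 1 (0-2): L=3.7000, (cx,cy)=(1.0000,0.0000)
member 2 (1-2): L=3.1574, (cx,cy)=(0.6657,-0.7462)
solve A·x = −loads:
  F[0-1] = -141.1077 N (compression)
  F[0-2] = +235.3779 N (tension)
  F[1-2] = -353.5590 N (compression)
  Rx@0 = -156.1700 N
  Ry@0 = +116.7796 N
  Ry@2 = +263.8204 N

-141.108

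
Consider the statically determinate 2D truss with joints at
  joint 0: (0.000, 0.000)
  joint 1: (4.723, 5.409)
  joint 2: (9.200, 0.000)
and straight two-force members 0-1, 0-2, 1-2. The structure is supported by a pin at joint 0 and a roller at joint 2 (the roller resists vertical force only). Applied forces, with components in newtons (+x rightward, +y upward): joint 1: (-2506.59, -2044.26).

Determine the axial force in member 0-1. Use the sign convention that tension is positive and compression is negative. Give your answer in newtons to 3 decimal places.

-3277.113

N=3 nodes, M=3 members, R=3 reactions → 2N=6, M+R=6
member 0 (0-1): L=7.1808, (cx,cy)=(0.6577,0.7533)
member 1 (0-2): L=9.2000, (cx,cy)=(1.0000,0.0000)
member 2 (1-2): L=7.0215, (cx,cy)=(0.6376,-0.7704)
solve A·x = −loads:
  F[0-1] = -3277.1125 N (compression)
  F[0-2] = -351.1499 N (compression)
  F[1-2] = +550.7221 N (tension)
  Rx@0 = +2506.5900 N
  Ry@0 = +2468.5106 N
  Ry@2 = -424.2506 N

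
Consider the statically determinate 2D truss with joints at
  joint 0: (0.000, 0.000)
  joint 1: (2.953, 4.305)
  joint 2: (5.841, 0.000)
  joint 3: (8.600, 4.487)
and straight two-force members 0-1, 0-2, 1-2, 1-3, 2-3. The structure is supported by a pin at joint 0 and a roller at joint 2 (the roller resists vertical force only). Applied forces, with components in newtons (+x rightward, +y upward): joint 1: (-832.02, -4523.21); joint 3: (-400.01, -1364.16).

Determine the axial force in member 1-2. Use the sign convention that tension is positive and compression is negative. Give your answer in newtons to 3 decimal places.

-2403.771

N=4 nodes, M=5 members, R=3 reactions → 2N=8, M+R=8
member 0 (0-1): L=5.2205, (cx,cy)=(0.5657,0.8246)
member 1 (0-2): L=5.8410, (cx,cy)=(1.0000,0.0000)
member 2 (1-2): L=5.1840, (cx,cy)=(0.5571,-0.8304)
member 3 (1-3): L=5.6499, (cx,cy)=(0.9995,0.0322)
member 4 (2-3): L=5.2674, (cx,cy)=(0.5238,0.8518)
solve A·x = −loads:
  F[0-1] = -3046.8879 N (compression)
  F[0-2] = +491.4685 N (tension)
  F[1-2] = -2403.7710 N (compression)
  F[1-3] = +447.8990 N (tension)
  F[2-3] = -1618.3512 N (compression)
  Rx@0 = +1232.0300 N
  Ry@0 = +2512.5841 N
  Ry@2 = +3374.7859 N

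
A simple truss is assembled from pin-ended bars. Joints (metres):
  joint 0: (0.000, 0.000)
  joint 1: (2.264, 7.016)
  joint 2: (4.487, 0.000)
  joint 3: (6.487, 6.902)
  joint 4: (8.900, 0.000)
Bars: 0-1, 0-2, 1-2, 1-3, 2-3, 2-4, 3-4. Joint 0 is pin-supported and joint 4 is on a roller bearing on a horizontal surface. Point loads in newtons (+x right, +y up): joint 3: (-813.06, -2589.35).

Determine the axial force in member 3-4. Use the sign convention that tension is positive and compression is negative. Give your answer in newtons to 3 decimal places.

N=5 nodes, M=7 members, R=3 reactions → 2N=10, M+R=10
member 0 (0-1): L=7.3722, (cx,cy)=(0.3071,0.9517)
member 1 (0-2): L=4.4870, (cx,cy)=(1.0000,0.0000)
member 2 (1-2): L=7.3598, (cx,cy)=(0.3020,-0.9533)
member 3 (1-3): L=4.2245, (cx,cy)=(0.9996,-0.0270)
member 4 (2-3): L=7.1859, (cx,cy)=(0.2783,0.9605)
member 5 (2-4): L=4.4130, (cx,cy)=(1.0000,0.0000)
member 6 (3-4): L=7.3116, (cx,cy)=(0.3300,-0.9440)
solve A·x = −loads:
  F[0-1] = -1400.2284 N (compression)
  F[0-2] = -383.0528 N (compression)
  F[1-2] = +1422.1979 N (tension)
  F[1-3] = -859.8925 N (compression)
  F[2-3] = -1411.5439 N (compression)
  F[2-4] = +439.3826 N (tension)
  F[3-4] = -1331.3759 N (compression)
  Rx@0 = +813.0600 N
  Ry@0 = +1332.5665 N
  Ry@4 = +1256.7835 N

-1331.376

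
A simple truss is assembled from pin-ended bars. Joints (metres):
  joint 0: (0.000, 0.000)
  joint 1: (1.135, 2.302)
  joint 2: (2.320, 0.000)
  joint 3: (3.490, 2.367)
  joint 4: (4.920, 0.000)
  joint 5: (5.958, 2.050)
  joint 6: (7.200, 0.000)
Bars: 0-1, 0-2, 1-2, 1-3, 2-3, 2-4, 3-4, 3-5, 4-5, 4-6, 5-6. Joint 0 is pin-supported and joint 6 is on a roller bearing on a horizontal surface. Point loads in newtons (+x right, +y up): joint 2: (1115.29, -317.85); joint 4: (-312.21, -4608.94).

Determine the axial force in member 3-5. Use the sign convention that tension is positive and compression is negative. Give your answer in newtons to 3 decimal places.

N=7 nodes, M=11 members, R=3 reactions → 2N=14, M+R=14
member 0 (0-1): L=2.5666, (cx,cy)=(0.4422,0.8969)
member 1 (0-2): L=2.3200, (cx,cy)=(1.0000,0.0000)
member 2 (1-2): L=2.5891, (cx,cy)=(0.4577,-0.8891)
member 3 (1-3): L=2.3559, (cx,cy)=(0.9996,0.0276)
member 4 (2-3): L=2.6404, (cx,cy)=(0.4431,0.8965)
member 5 (2-4): L=2.6000, (cx,cy)=(1.0000,0.0000)
member 6 (3-4): L=2.7654, (cx,cy)=(0.5171,-0.8559)
member 7 (3-5): L=2.4883, (cx,cy)=(0.9919,-0.1274)
member 8 (4-5): L=2.2978, (cx,cy)=(0.4517,0.8922)
member 9 (4-6): L=2.2800, (cx,cy)=(1.0000,0.0000)
member 10 (5-6): L=2.3969, (cx,cy)=(0.5182,-0.8553)
solve A·x = −loads:
  F[0-1] = -1867.4507 N (compression)
  F[0-2] = +1628.9031 N (tension)
  F[1-2] = +1832.1537 N (tension)
  F[1-3] = -1665.0123 N (compression)
  F[2-3] = -1462.5713 N (compression)
  F[2-4] = +2000.2610 N (tension)
  F[3-4] = +2095.1076 N (tension)
  F[3-5] = -3423.7468 N (compression)
  F[4-5] = +3156.0560 N (tension)
  F[4-6] = +1970.1517 N (tension)
  F[5-6] = -3802.1172 N (compression)
  Rx@0 = -803.0800 N
  Ry@0 = +1674.9293 N
  Ry@6 = +3251.8607 N

-3423.747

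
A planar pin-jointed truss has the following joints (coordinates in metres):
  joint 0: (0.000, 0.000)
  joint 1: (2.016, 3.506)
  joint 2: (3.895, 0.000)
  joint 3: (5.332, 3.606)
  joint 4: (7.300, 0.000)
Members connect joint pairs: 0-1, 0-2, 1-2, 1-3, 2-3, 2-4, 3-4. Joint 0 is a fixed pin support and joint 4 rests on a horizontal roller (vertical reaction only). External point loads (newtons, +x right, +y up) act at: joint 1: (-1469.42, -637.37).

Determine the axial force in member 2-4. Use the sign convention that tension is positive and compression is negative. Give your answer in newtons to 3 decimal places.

N=5 nodes, M=7 members, R=3 reactions → 2N=10, M+R=10
member 0 (0-1): L=4.0443, (cx,cy)=(0.4985,0.8669)
member 1 (0-2): L=3.8950, (cx,cy)=(1.0000,0.0000)
member 2 (1-2): L=3.9778, (cx,cy)=(0.4724,-0.8814)
member 3 (1-3): L=3.3175, (cx,cy)=(0.9995,0.0301)
member 4 (2-3): L=3.8818, (cx,cy)=(0.3702,0.9290)
member 5 (2-4): L=3.4050, (cx,cy)=(1.0000,0.0000)
member 6 (3-4): L=4.1081, (cx,cy)=(0.4791,-0.8778)
solve A·x = −loads:
  F[0-1] = -1346.2614 N (compression)
  F[0-2] = -798.3351 N (compression)
  F[1-2] = +618.3049 N (tension)
  F[1-3] = +506.4935 N (tension)
  F[2-3] = -586.6508 N (compression)
  F[2-4] = -289.0904 N (compression)
  F[3-4] = +603.4575 N (tension)
  Rx@0 = +1469.4200 N
  Ry@0 = +1167.0753 N
  Ry@4 = -529.7053 N

-289.090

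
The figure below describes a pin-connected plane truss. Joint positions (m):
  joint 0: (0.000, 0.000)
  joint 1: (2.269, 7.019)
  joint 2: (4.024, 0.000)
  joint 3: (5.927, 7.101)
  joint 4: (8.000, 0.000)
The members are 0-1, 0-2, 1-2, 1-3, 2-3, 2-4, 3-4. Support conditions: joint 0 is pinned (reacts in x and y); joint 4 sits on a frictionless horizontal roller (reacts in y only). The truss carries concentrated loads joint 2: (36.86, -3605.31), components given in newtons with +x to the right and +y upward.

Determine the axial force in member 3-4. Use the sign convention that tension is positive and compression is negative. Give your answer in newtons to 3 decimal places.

-1889.166

N=5 nodes, M=7 members, R=3 reactions → 2N=10, M+R=10
member 0 (0-1): L=7.3766, (cx,cy)=(0.3076,0.9515)
member 1 (0-2): L=4.0240, (cx,cy)=(1.0000,0.0000)
member 2 (1-2): L=7.2351, (cx,cy)=(0.2426,-0.9701)
member 3 (1-3): L=3.6589, (cx,cy)=(0.9997,0.0224)
member 4 (2-3): L=7.3516, (cx,cy)=(0.2589,0.9659)
member 5 (2-4): L=3.9760, (cx,cy)=(1.0000,0.0000)
member 6 (3-4): L=7.3974, (cx,cy)=(0.2802,-0.9599)
solve A·x = −loads:
  F[0-1] = -1883.1372 N (compression)
  F[0-2] = +616.0996 N (tension)
  F[1-2] = +1823.3965 N (tension)
  F[1-3] = -1021.7942 N (compression)
  F[2-3] = +1901.1701 N (tension)
  F[2-4] = +529.4079 N (tension)
  F[3-4] = -1889.1664 N (compression)
  Rx@0 = -36.8600 N
  Ry@0 = +1791.8391 N
  Ry@4 = +1813.4709 N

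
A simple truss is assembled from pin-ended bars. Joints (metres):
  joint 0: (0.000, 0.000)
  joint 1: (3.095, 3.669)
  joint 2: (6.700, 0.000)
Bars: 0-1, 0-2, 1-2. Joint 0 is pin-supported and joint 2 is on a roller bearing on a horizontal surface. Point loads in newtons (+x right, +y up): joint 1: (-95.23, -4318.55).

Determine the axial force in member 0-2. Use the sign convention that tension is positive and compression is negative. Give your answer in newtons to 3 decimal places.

1908.875

N=3 nodes, M=3 members, R=3 reactions → 2N=6, M+R=6
member 0 (0-1): L=4.8001, (cx,cy)=(0.6448,0.7644)
member 1 (0-2): L=6.7000, (cx,cy)=(1.0000,0.0000)
member 2 (1-2): L=5.1437, (cx,cy)=(0.7009,-0.7133)
solve A·x = −loads:
  F[0-1] = -3108.1825 N (compression)
  F[0-2] = +1908.8747 N (tension)
  F[1-2] = -2723.6247 N (compression)
  Rx@0 = +95.2300 N
  Ry@0 = +2375.7868 N
  Ry@2 = +1942.7632 N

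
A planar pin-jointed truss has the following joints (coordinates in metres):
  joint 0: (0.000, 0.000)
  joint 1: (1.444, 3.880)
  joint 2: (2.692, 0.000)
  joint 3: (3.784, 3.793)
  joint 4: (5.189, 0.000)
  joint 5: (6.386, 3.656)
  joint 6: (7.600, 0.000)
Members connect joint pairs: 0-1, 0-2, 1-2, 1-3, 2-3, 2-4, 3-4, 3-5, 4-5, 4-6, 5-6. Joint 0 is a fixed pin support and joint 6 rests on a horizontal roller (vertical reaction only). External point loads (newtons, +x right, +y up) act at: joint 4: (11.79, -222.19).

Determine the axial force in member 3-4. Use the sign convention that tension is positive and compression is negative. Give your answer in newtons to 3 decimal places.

N=7 nodes, M=11 members, R=3 reactions → 2N=14, M+R=14
member 0 (0-1): L=4.1400, (cx,cy)=(0.3488,0.9372)
member 1 (0-2): L=2.6920, (cx,cy)=(1.0000,0.0000)
member 2 (1-2): L=4.0758, (cx,cy)=(0.3062,-0.9520)
member 3 (1-3): L=2.3416, (cx,cy)=(0.9993,-0.0372)
member 4 (2-3): L=3.9471, (cx,cy)=(0.2767,0.9610)
member 5 (2-4): L=2.4970, (cx,cy)=(1.0000,0.0000)
member 6 (3-4): L=4.0449, (cx,cy)=(0.3474,-0.9377)
member 7 (3-5): L=2.6056, (cx,cy)=(0.9986,-0.0526)
member 8 (4-5): L=3.8470, (cx,cy)=(0.3112,0.9504)
member 9 (4-6): L=2.4110, (cx,cy)=(1.0000,0.0000)
member 10 (5-6): L=3.8523, (cx,cy)=(0.3151,-0.9490)
solve A·x = −loads:
  F[0-1] = -75.2101 N (compression)
  F[0-2] = +38.0227 N (tension)
  F[1-2] = +75.9765 N (tension)
  F[1-3] = -49.5309 N (compression)
  F[2-3] = -75.2649 N (compression)
  F[2-4] = +82.1096 N (tension)
  F[3-4] = +80.6892 N (tension)
  F[3-5] = -98.4836 N (compression)
  F[4-5] = +154.1785 N (tension)
  F[4-6] = +50.3741 N (tension)
  F[5-6] = -159.8480 N (compression)
  Rx@0 = -11.7900 N
  Ry@0 = +70.4869 N
  Ry@6 = +151.7031 N

80.689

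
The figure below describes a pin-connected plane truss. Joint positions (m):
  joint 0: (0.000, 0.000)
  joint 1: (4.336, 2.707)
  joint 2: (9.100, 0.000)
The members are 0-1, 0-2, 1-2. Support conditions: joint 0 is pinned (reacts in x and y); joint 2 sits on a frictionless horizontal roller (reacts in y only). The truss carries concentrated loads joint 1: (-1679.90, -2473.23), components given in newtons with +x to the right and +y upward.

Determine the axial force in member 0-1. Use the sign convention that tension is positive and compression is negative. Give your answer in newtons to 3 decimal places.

-3388.556

N=3 nodes, M=3 members, R=3 reactions → 2N=6, M+R=6
member 0 (0-1): L=5.1116, (cx,cy)=(0.8483,0.5296)
member 1 (0-2): L=9.1000, (cx,cy)=(1.0000,0.0000)
member 2 (1-2): L=5.4794, (cx,cy)=(0.8694,-0.4940)
solve A·x = −loads:
  F[0-1] = -3388.5560 N (compression)
  F[0-2] = +1194.4832 N (tension)
  F[1-2] = -1373.8499 N (compression)
  Rx@0 = +1679.9000 N
  Ry@0 = +1794.5008 N
  Ry@2 = +678.7292 N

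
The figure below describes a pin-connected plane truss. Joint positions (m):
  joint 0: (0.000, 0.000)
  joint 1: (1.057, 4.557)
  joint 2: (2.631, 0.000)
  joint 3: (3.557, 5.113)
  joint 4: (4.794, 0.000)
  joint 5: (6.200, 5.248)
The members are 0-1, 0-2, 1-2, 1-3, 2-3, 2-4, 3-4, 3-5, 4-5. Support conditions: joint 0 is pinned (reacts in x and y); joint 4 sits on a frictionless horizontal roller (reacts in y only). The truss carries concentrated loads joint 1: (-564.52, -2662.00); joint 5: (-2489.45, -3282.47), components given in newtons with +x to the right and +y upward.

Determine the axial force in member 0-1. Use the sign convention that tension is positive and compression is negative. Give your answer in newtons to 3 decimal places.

N=6 nodes, M=9 members, R=3 reactions → 2N=12, M+R=12
member 0 (0-1): L=4.6780, (cx,cy)=(0.2260,0.9741)
member 1 (0-2): L=2.6310, (cx,cy)=(1.0000,0.0000)
member 2 (1-2): L=4.8212, (cx,cy)=(0.3265,-0.9452)
member 3 (1-3): L=2.5611, (cx,cy)=(0.9762,0.2171)
member 4 (2-3): L=5.1962, (cx,cy)=(0.1782,0.9840)
member 5 (2-4): L=2.1630, (cx,cy)=(1.0000,0.0000)
member 6 (3-4): L=5.2605, (cx,cy)=(0.2351,-0.9720)
member 7 (3-5): L=2.6464, (cx,cy)=(0.9987,0.0510)
member 8 (4-5): L=5.4331, (cx,cy)=(0.2588,0.9659)
solve A·x = −loads:
  F[0-1] = -4490.3223 N (compression)
  F[0-2] = -2039.3717 N (compression)
  F[1-2] = +1583.8831 N (tension)
  F[1-3] = -990.8093 N (compression)
  F[2-3] = -1521.4488 N (compression)
  F[2-4] = -1251.1368 N (compression)
  F[3-4] = +1675.8068 N (tension)
  F[3-5] = -1634.5045 N (compression)
  F[4-5] = -3311.9115 N (compression)
  Rx@0 = +3053.9700 N
  Ry@0 = +4374.1953 N
  Ry@4 = +1570.2747 N

-4490.322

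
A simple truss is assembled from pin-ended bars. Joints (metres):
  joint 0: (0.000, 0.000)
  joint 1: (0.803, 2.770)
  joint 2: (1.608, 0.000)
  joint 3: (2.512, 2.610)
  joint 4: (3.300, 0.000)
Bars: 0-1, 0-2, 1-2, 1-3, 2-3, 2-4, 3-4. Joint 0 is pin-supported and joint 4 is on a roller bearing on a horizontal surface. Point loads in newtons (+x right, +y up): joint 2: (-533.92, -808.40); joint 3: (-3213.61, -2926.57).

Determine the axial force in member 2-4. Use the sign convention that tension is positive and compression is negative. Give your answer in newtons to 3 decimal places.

24.147

N=5 nodes, M=7 members, R=3 reactions → 2N=10, M+R=10
member 0 (0-1): L=2.8840, (cx,cy)=(0.2784,0.9605)
member 1 (0-2): L=1.6080, (cx,cy)=(1.0000,0.0000)
member 2 (1-2): L=2.8846, (cx,cy)=(0.2791,-0.9603)
member 3 (1-3): L=1.7165, (cx,cy)=(0.9956,-0.0932)
member 4 (2-3): L=2.7621, (cx,cy)=(0.3273,0.9449)
member 5 (2-4): L=1.6920, (cx,cy)=(1.0000,0.0000)
member 6 (3-4): L=2.7264, (cx,cy)=(0.2890,-0.9573)
solve A·x = −loads:
  F[0-1] = -3805.4714 N (compression)
  F[0-2] = -2687.9783 N (compression)
  F[1-2] = +4018.8527 N (tension)
  F[1-3] = -2190.6228 N (compression)
  F[2-3] = -3228.6017 N (compression)
  F[2-4] = +24.1468 N (tension)
  F[3-4] = -83.5441 N (compression)
  Rx@0 = +3747.5300 N
  Ry@0 = +3654.9915 N
  Ry@4 = +79.9785 N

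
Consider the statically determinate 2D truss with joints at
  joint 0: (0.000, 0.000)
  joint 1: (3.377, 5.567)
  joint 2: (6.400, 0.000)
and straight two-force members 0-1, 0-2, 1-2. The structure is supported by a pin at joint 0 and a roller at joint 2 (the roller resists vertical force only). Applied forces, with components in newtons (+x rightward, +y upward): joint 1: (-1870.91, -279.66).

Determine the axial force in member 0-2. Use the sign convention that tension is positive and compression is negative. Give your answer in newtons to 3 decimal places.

-803.582

N=3 nodes, M=3 members, R=3 reactions → 2N=6, M+R=6
member 0 (0-1): L=6.5112, (cx,cy)=(0.5186,0.8550)
member 1 (0-2): L=6.4000, (cx,cy)=(1.0000,0.0000)
member 2 (1-2): L=6.3348, (cx,cy)=(0.4772,-0.8788)
solve A·x = −loads:
  F[0-1] = -2057.9144 N (compression)
  F[0-2] = -803.5821 N (compression)
  F[1-2] = +1683.9406 N (tension)
  Rx@0 = +1870.9100 N
  Ry@0 = +1759.4950 N
  Ry@2 = -1479.8350 N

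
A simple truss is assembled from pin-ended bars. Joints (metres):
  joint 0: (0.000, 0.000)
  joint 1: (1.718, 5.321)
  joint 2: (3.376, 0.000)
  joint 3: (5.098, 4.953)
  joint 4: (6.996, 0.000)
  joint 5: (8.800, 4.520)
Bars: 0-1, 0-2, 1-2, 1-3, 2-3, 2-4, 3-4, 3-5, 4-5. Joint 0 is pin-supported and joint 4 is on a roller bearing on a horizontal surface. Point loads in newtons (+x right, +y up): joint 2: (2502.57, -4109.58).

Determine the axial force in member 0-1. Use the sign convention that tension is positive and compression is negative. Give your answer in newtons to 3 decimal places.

N=6 nodes, M=9 members, R=3 reactions → 2N=12, M+R=12
member 0 (0-1): L=5.5915, (cx,cy)=(0.3073,0.9516)
member 1 (0-2): L=3.3760, (cx,cy)=(1.0000,0.0000)
member 2 (1-2): L=5.5733, (cx,cy)=(0.2975,-0.9547)
member 3 (1-3): L=3.4000, (cx,cy)=(0.9941,-0.1082)
member 4 (2-3): L=5.2438, (cx,cy)=(0.3284,0.9445)
member 5 (2-4): L=3.6200, (cx,cy)=(1.0000,0.0000)
member 6 (3-4): L=5.3042, (cx,cy)=(0.3578,-0.9338)
member 7 (3-5): L=3.7272, (cx,cy)=(0.9932,-0.1162)
member 8 (4-5): L=4.8667, (cx,cy)=(0.3707,0.9288)
solve A·x = −loads:
  F[0-1] = -2234.5452 N (compression)
  F[0-2] = +3189.1420 N (tension)
  F[1-2] = +2386.5549 N (tension)
  F[1-3] = -1404.7969 N (compression)
  F[2-3] = +1938.5830 N (tension)
  F[2-4] = +759.9376 N (tension)
  F[3-4] = -2123.7443 N (compression)
  F[3-5] = +0.0000 N (tension)
  F[4-5] = -0.0000 N (compression)
  Rx@0 = -2502.5700 N
  Ry@0 = +2126.4551 N
  Ry@4 = +1983.1249 N

-2234.545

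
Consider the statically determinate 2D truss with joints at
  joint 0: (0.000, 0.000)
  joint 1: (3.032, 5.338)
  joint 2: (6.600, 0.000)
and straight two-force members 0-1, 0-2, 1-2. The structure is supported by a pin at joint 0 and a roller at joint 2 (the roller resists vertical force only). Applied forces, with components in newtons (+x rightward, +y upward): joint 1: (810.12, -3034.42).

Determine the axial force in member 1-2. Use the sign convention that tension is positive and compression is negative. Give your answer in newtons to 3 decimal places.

-2464.832

N=3 nodes, M=3 members, R=3 reactions → 2N=6, M+R=6
member 0 (0-1): L=6.1390, (cx,cy)=(0.4939,0.8695)
member 1 (0-2): L=6.6000, (cx,cy)=(1.0000,0.0000)
member 2 (1-2): L=6.4207, (cx,cy)=(0.5557,-0.8314)
solve A·x = −loads:
  F[0-1] = -1133.0468 N (compression)
  F[0-2] = +1369.7226 N (tension)
  F[1-2] = -2464.8325 N (compression)
  Rx@0 = -810.1200 N
  Ry@0 = +985.2106 N
  Ry@2 = +2049.2094 N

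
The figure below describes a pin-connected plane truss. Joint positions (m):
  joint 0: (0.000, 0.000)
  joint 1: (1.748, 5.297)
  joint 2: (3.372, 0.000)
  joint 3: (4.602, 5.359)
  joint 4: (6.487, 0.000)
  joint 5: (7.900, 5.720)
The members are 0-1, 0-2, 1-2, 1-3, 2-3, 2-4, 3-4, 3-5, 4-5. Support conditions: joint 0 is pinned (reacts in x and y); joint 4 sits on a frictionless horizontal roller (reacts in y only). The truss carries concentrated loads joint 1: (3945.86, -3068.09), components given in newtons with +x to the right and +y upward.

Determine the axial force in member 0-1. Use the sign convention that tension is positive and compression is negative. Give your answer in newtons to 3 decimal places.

1032.677

N=6 nodes, M=9 members, R=3 reactions → 2N=12, M+R=12
member 0 (0-1): L=5.5780, (cx,cy)=(0.3134,0.9496)
member 1 (0-2): L=3.3720, (cx,cy)=(1.0000,0.0000)
member 2 (1-2): L=5.5404, (cx,cy)=(0.2931,-0.9561)
member 3 (1-3): L=2.8547, (cx,cy)=(0.9998,0.0217)
member 4 (2-3): L=5.4983, (cx,cy)=(0.2237,0.9747)
member 5 (2-4): L=3.1150, (cx,cy)=(1.0000,0.0000)
member 6 (3-4): L=5.6809, (cx,cy)=(0.3318,-0.9433)
member 7 (3-5): L=3.3177, (cx,cy)=(0.9941,0.1088)
member 8 (4-5): L=5.8919, (cx,cy)=(0.2398,0.9708)
solve A·x = −loads:
  F[0-1] = +1032.6769 N (tension)
  F[0-2] = +3622.2440 N (tension)
  F[1-2] = -4288.5032 N (compression)
  F[1-3] = -2365.7484 N (compression)
  F[2-3] = +4206.7419 N (tension)
  F[2-4] = +1424.1265 N (tension)
  F[3-4] = -4291.9126 N (compression)
  F[3-5] = -0.0000 N (compression)
  F[4-5] = +0.0000 N (tension)
  Rx@0 = -3945.8600 N
  Ry@0 = -980.6601 N
  Ry@4 = +4048.7501 N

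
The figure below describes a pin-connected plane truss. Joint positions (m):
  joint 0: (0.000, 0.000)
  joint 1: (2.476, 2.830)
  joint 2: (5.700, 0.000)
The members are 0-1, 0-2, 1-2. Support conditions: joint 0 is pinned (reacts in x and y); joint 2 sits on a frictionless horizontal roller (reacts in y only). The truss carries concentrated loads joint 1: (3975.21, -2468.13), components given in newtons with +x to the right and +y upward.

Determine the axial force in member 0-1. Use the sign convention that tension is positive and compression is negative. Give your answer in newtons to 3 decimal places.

767.527

N=3 nodes, M=3 members, R=3 reactions → 2N=6, M+R=6
member 0 (0-1): L=3.7602, (cx,cy)=(0.6585,0.7526)
member 1 (0-2): L=5.7000, (cx,cy)=(1.0000,0.0000)
member 2 (1-2): L=4.2899, (cx,cy)=(0.7515,-0.6597)
solve A·x = −loads:
  F[0-1] = +767.5266 N (tension)
  F[0-2] = +3469.8191 N (tension)
  F[1-2] = -4616.9695 N (compression)
  Rx@0 = -3975.2100 N
  Ry@0 = -577.6479 N
  Ry@2 = +3045.7779 N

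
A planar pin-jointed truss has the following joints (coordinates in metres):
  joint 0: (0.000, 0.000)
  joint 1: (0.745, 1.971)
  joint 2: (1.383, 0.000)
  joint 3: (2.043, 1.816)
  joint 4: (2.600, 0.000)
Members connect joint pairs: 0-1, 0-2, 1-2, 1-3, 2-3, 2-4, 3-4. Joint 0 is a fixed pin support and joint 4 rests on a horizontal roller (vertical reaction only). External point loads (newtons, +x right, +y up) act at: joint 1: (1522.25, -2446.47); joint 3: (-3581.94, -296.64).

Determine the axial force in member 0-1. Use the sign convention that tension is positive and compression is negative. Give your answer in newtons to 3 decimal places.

-3374.861

N=5 nodes, M=7 members, R=3 reactions → 2N=10, M+R=10
member 0 (0-1): L=2.1071, (cx,cy)=(0.3536,0.9354)
member 1 (0-2): L=1.3830, (cx,cy)=(1.0000,0.0000)
member 2 (1-2): L=2.0717, (cx,cy)=(0.3080,-0.9514)
member 3 (1-3): L=1.3072, (cx,cy)=(0.9929,-0.1186)
member 4 (2-3): L=1.9322, (cx,cy)=(0.3416,0.9399)
member 5 (2-4): L=1.2170, (cx,cy)=(1.0000,0.0000)
member 6 (3-4): L=1.8995, (cx,cy)=(0.2932,-0.9560)
solve A·x = −loads:
  F[0-1] = -3374.8610 N (compression)
  F[0-2] = -866.4516 N (compression)
  F[1-2] = +1131.2576 N (tension)
  F[1-3] = -3085.6402 N (compression)
  F[2-3] = -1145.1537 N (compression)
  F[2-4] = -126.9096 N (compression)
  F[3-4] = +432.7917 N (tension)
  Rx@0 = +2059.6900 N
  Ry@0 = +3156.8764 N
  Ry@4 = -413.7664 N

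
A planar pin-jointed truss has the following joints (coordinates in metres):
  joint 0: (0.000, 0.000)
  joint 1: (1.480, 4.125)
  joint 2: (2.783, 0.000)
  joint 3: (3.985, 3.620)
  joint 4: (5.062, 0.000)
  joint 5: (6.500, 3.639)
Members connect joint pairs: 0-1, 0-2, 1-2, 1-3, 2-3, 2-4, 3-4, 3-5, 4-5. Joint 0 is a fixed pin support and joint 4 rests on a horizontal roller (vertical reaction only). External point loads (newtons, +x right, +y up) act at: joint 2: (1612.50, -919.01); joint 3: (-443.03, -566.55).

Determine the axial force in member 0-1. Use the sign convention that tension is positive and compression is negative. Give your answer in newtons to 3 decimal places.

N=6 nodes, M=9 members, R=3 reactions → 2N=12, M+R=12
member 0 (0-1): L=4.3825, (cx,cy)=(0.3377,0.9413)
member 1 (0-2): L=2.7830, (cx,cy)=(1.0000,0.0000)
member 2 (1-2): L=4.3259, (cx,cy)=(0.3012,-0.9536)
member 3 (1-3): L=2.5554, (cx,cy)=(0.9803,-0.1976)
member 4 (2-3): L=3.8143, (cx,cy)=(0.3151,0.9490)
member 5 (2-4): L=2.2790, (cx,cy)=(1.0000,0.0000)
member 6 (3-4): L=3.7768, (cx,cy)=(0.2852,-0.9585)
member 7 (3-5): L=2.5151, (cx,cy)=(1.0000,0.0076)
member 8 (4-5): L=3.9128, (cx,cy)=(0.3675,0.9300)
solve A·x = −loads:
  F[0-1] = -904.2433 N (compression)
  F[0-2] = +1474.8413 N (tension)
  F[1-2] = +1022.2279 N (tension)
  F[1-3] = -625.6134 N (compression)
  F[2-3] = -58.7365 N (compression)
  F[2-4] = +188.7548 N (tension)
  F[3-4] = -661.9238 N (compression)
  F[3-5] = -0.0000 N (compression)
  F[4-5] = +0.0000 N (tension)
  Rx@0 = -1169.4700 N
  Ry@0 = +851.1195 N
  Ry@4 = +634.4405 N

-904.243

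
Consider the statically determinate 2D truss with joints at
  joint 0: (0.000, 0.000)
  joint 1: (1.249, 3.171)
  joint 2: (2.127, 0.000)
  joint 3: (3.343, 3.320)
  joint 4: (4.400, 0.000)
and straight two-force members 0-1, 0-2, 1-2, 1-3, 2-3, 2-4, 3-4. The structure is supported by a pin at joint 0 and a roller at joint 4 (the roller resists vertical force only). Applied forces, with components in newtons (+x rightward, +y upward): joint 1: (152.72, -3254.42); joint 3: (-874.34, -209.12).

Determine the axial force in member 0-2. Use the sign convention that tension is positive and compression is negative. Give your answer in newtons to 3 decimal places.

N=5 nodes, M=7 members, R=3 reactions → 2N=10, M+R=10
member 0 (0-1): L=3.4081, (cx,cy)=(0.3665,0.9304)
member 1 (0-2): L=2.1270, (cx,cy)=(1.0000,0.0000)
member 2 (1-2): L=3.2903, (cx,cy)=(0.2668,-0.9637)
member 3 (1-3): L=2.0993, (cx,cy)=(0.9975,0.0710)
member 4 (2-3): L=3.5357, (cx,cy)=(0.3439,0.9390)
member 5 (2-4): L=2.2730, (cx,cy)=(1.0000,0.0000)
member 6 (3-4): L=3.4842, (cx,cy)=(0.3034,-0.9529)
solve A·x = −loads:
  F[0-1] = -3149.6430 N (compression)
  F[0-2] = +432.6559 N (tension)
  F[1-2] = -424.2364 N (compression)
  F[1-3] = -1196.8092 N (compression)
  F[2-3] = +435.4145 N (tension)
  F[2-4] = +169.7021 N (tension)
  F[3-4] = -559.3908 N (compression)
  Rx@0 = +721.6200 N
  Ry@0 = +2930.5116 N
  Ry@4 = +533.0284 N

432.656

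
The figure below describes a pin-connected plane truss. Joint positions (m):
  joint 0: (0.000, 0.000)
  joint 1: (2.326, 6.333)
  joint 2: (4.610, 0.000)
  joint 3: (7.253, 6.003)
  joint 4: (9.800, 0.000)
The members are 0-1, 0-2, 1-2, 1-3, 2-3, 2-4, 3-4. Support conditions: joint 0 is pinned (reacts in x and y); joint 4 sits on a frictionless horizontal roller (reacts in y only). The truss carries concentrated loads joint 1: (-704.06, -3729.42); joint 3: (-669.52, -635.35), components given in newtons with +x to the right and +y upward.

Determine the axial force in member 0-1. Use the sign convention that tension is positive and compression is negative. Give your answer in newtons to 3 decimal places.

-4127.538

N=5 nodes, M=7 members, R=3 reactions → 2N=10, M+R=10
member 0 (0-1): L=6.7466, (cx,cy)=(0.3448,0.9387)
member 1 (0-2): L=4.6100, (cx,cy)=(1.0000,0.0000)
member 2 (1-2): L=6.7323, (cx,cy)=(0.3393,-0.9407)
member 3 (1-3): L=4.9380, (cx,cy)=(0.9978,-0.0668)
member 4 (2-3): L=6.5591, (cx,cy)=(0.4030,0.9152)
member 5 (2-4): L=5.1900, (cx,cy)=(1.0000,0.0000)
member 6 (3-4): L=6.5210, (cx,cy)=(0.3906,-0.9206)
solve A·x = −loads:
  F[0-1] = -4127.5378 N (compression)
  F[0-2] = +49.4471 N (tension)
  F[1-2] = +210.4761 N (tension)
  F[1-3] = -792.1443 N (compression)
  F[2-3] = -216.3339 N (compression)
  F[2-4] = +208.0259 N (tension)
  F[3-4] = -532.6005 N (compression)
  Rx@0 = +1373.5800 N
  Ry@0 = +3874.4757 N
  Ry@4 = +490.2943 N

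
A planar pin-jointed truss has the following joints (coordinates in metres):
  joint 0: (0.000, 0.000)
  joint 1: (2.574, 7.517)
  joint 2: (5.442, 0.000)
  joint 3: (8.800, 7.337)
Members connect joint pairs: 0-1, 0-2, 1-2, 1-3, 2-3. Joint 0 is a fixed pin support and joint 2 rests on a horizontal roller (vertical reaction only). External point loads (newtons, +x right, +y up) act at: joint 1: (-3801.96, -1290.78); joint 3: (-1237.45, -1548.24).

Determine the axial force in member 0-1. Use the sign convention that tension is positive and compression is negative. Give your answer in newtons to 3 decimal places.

-7023.661

N=4 nodes, M=5 members, R=3 reactions → 2N=8, M+R=8
member 0 (0-1): L=7.9455, (cx,cy)=(0.3240,0.9461)
member 1 (0-2): L=5.4420, (cx,cy)=(1.0000,0.0000)
member 2 (1-2): L=8.0455, (cx,cy)=(0.3565,-0.9343)
member 3 (1-3): L=6.2286, (cx,cy)=(0.9996,-0.0289)
member 4 (2-3): L=8.0689, (cx,cy)=(0.4162,0.9093)
solve A·x = −loads:
  F[0-1] = -7023.6608 N (compression)
  F[0-2] = -2764.0425 N (compression)
  F[1-2] = +5746.7185 N (tension)
  F[1-3] = -522.1628 N (compression)
  F[2-3] = -1719.2871 N (compression)
  Rx@0 = +5039.4100 N
  Ry@0 = +6644.8863 N
  Ry@2 = -3805.8663 N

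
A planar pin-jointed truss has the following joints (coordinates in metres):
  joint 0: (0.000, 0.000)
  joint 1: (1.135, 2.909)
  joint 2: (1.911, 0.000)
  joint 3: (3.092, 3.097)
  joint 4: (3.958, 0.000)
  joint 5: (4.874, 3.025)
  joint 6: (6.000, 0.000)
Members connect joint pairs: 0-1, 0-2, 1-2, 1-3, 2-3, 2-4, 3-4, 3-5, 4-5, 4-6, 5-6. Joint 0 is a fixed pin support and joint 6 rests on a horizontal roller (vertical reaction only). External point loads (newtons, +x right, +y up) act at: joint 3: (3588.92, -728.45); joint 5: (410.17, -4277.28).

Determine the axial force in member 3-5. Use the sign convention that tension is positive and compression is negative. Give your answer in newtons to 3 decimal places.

N=7 nodes, M=11 members, R=3 reactions → 2N=14, M+R=14
member 0 (0-1): L=3.1226, (cx,cy)=(0.3635,0.9316)
member 1 (0-2): L=1.9110, (cx,cy)=(1.0000,0.0000)
member 2 (1-2): L=3.0107, (cx,cy)=(0.2577,-0.9662)
member 3 (1-3): L=1.9660, (cx,cy)=(0.9954,0.0956)
member 4 (2-3): L=3.3145, (cx,cy)=(0.3563,0.9344)
member 5 (2-4): L=2.0470, (cx,cy)=(1.0000,0.0000)
member 6 (3-4): L=3.2158, (cx,cy)=(0.2693,-0.9631)
member 7 (3-5): L=1.7835, (cx,cy)=(0.9992,-0.0404)
member 8 (4-5): L=3.1606, (cx,cy)=(0.2898,0.9571)
member 9 (4-6): L=2.0420, (cx,cy)=(1.0000,0.0000)
member 10 (5-6): L=3.2278, (cx,cy)=(0.3488,-0.9372)
solve A·x = −loads:
  F[0-1] = +969.8532 N (tension)
  F[0-2] = +3646.5663 N (tension)
  F[1-2] = -877.5729 N (compression)
  F[1-3] = +581.3782 N (tension)
  F[2-3] = +907.4819 N (tension)
  F[2-4] = +3097.0321 N (tension)
  F[3-4] = -1599.9195 N (compression)
  F[3-5] = -2257.8518 N (compression)
  F[4-5] = +1609.9071 N (tension)
  F[4-6] = +2199.6072 N (tension)
  F[5-6] = -6305.3523 N (compression)
  Rx@0 = -3999.0900 N
  Ry@0 = -903.5166 N
  Ry@6 = +5909.2466 N

-2257.852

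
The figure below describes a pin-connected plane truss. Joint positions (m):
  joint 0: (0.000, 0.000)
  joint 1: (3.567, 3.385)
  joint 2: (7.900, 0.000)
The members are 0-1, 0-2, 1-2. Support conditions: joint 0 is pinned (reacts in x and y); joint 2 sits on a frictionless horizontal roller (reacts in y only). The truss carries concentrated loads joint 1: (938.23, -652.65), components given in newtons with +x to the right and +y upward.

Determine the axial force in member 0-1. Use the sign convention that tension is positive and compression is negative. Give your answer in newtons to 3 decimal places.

N=3 nodes, M=3 members, R=3 reactions → 2N=6, M+R=6
member 0 (0-1): L=4.9175, (cx,cy)=(0.7254,0.6884)
member 1 (0-2): L=7.9000, (cx,cy)=(1.0000,0.0000)
member 2 (1-2): L=5.4985, (cx,cy)=(0.7880,-0.6156)
solve A·x = −loads:
  F[0-1] = +63.9893 N (tension)
  F[0-2] = +891.8141 N (tension)
  F[1-2] = -1131.6890 N (compression)
  Rx@0 = -938.2300 N
  Ry@0 = -44.0476 N
  Ry@2 = +696.6976 N

63.989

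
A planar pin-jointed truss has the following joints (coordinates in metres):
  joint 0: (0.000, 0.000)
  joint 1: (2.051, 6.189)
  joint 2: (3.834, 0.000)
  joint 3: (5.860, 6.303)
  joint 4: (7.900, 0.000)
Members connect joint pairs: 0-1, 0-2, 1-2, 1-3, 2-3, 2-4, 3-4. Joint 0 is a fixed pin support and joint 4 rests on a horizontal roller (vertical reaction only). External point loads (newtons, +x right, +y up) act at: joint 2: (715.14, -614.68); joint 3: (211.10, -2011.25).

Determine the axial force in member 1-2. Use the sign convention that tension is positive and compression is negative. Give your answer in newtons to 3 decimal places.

N=5 nodes, M=7 members, R=3 reactions → 2N=10, M+R=10
member 0 (0-1): L=6.5200, (cx,cy)=(0.3146,0.9492)
member 1 (0-2): L=3.8340, (cx,cy)=(1.0000,0.0000)
member 2 (1-2): L=6.4407, (cx,cy)=(0.2768,-0.9609)
member 3 (1-3): L=3.8107, (cx,cy)=(0.9996,0.0299)
member 4 (2-3): L=6.6206, (cx,cy)=(0.3060,0.9520)
member 5 (2-4): L=4.0660, (cx,cy)=(1.0000,0.0000)
member 6 (3-4): L=6.6249, (cx,cy)=(0.3079,-0.9514)
solve A·x = −loads:
  F[0-1] = -702.9886 N (compression)
  F[0-2] = +1147.3797 N (tension)
  F[1-2] = +681.6754 N (tension)
  F[1-3] = -410.0332 N (compression)
  F[2-3] = -42.3877 N (compression)
  F[2-4] = +633.9210 N (tension)
  F[3-4] = -2058.6608 N (compression)
  Rx@0 = -926.2400 N
  Ry@0 = +667.3007 N
  Ry@4 = +1958.6293 N

681.675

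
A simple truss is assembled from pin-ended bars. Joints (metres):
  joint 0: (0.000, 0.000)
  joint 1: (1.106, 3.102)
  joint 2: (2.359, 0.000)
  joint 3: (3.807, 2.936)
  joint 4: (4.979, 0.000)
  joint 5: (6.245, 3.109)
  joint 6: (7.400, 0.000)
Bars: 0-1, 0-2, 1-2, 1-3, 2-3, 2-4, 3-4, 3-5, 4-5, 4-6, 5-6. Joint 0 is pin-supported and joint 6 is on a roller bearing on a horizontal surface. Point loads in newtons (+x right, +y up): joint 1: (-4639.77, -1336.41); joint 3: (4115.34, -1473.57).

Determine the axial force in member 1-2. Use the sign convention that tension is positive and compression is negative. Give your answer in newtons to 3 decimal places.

652.694

N=7 nodes, M=11 members, R=3 reactions → 2N=14, M+R=14
member 0 (0-1): L=3.2933, (cx,cy)=(0.3358,0.9419)
member 1 (0-2): L=2.3590, (cx,cy)=(1.0000,0.0000)
member 2 (1-2): L=3.3455, (cx,cy)=(0.3745,-0.9272)
member 3 (1-3): L=2.7061, (cx,cy)=(0.9981,-0.0613)
member 4 (2-3): L=3.2737, (cx,cy)=(0.4423,0.8969)
member 5 (2-4): L=2.6200, (cx,cy)=(1.0000,0.0000)
member 6 (3-4): L=3.1613, (cx,cy)=(0.3707,-0.9287)
member 7 (3-5): L=2.4441, (cx,cy)=(0.9975,0.0708)
member 8 (4-5): L=3.3569, (cx,cy)=(0.3771,0.9262)
member 9 (4-6): L=2.4210, (cx,cy)=(1.0000,0.0000)
member 10 (5-6): L=3.3166, (cx,cy)=(0.3482,-0.9374)
solve A·x = −loads:
  F[0-1] = -2297.7540 N (compression)
  F[0-2] = +247.2390 N (tension)
  F[1-2] = +652.6937 N (tension)
  F[1-3] = +3630.4833 N (tension)
  F[2-3] = -674.7857 N (compression)
  F[2-4] = +790.1647 N (tension)
  F[3-4] = -734.7802 N (compression)
  F[3-5] = -519.0570 N (compression)
  F[4-5] = +736.8274 N (tension)
  F[4-6] = +239.8710 N (tension)
  F[5-6] = -688.7953 N (compression)
  Rx@0 = +524.4300 N
  Ry@0 = +2164.3013 N
  Ry@6 = +645.6787 N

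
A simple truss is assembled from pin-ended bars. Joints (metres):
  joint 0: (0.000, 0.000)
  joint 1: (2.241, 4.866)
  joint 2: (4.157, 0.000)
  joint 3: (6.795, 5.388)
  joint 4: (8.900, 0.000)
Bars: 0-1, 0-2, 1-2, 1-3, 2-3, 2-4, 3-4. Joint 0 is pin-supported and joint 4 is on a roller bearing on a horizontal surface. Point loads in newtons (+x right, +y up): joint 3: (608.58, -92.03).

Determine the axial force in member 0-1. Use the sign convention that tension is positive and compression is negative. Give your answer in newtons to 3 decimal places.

381.661

N=5 nodes, M=7 members, R=3 reactions → 2N=10, M+R=10
member 0 (0-1): L=5.3572, (cx,cy)=(0.4183,0.9083)
member 1 (0-2): L=4.1570, (cx,cy)=(1.0000,0.0000)
member 2 (1-2): L=5.2296, (cx,cy)=(0.3664,-0.9305)
member 3 (1-3): L=4.5838, (cx,cy)=(0.9935,0.1139)
member 4 (2-3): L=5.9991, (cx,cy)=(0.4397,0.8981)
member 5 (2-4): L=4.7430, (cx,cy)=(1.0000,0.0000)
member 6 (3-4): L=5.7846, (cx,cy)=(0.3639,-0.9314)
solve A·x = −loads:
  F[0-1] = +381.6606 N (tension)
  F[0-2] = +448.9267 N (tension)
  F[1-2] = -337.6616 N (compression)
  F[1-3] = +285.2192 N (tension)
  F[2-3] = +349.8193 N (tension)
  F[2-4] = +171.3901 N (tension)
  F[3-4] = -470.9848 N (compression)
  Rx@0 = -608.5800 N
  Ry@0 = -346.6636 N
  Ry@4 = +438.6936 N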